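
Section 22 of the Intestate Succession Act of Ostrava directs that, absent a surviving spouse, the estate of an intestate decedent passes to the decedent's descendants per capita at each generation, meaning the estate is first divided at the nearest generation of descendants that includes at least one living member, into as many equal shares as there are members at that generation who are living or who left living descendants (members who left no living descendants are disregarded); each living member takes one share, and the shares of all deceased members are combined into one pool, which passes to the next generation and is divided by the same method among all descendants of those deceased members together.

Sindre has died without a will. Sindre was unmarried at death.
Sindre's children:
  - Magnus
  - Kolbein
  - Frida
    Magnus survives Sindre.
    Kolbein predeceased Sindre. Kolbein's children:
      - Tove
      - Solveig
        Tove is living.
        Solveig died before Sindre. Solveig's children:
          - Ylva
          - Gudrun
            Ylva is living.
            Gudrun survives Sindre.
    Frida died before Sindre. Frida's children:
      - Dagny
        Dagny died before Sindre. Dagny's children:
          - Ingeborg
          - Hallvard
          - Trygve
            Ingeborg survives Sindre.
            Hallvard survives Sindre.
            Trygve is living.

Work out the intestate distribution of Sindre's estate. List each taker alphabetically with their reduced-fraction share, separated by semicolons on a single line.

There is no surviving spouse, so the entire estate passes to Sindre's descendants per capita at each generation.
At generation 1 (Magnus, Kolbein, Frida) there are 3 shares of (1)/3 = 1/3 each.
Living: Magnus — each takes 1/3.
Deceased: Kolbein and Frida. Their combined 2/3 is pooled and carried to generation 2.
At generation 2 (Tove, Solveig, Dagny) there are 3 shares of (2/3)/3 = 2/9 each.
Living: Tove — each takes 2/9.
Deceased: Solveig and Dagny. Their combined 4/9 is pooled and carried to generation 3.
At generation 3 (Ylva, Gudrun, Ingeborg, Hallvard, Trygve) there are 5 shares of (4/9)/5 = 4/45 each.
Living: Ylva, Gudrun, Ingeborg, Hallvard, and Trygve — each takes 4/45.

Gudrun 4/45; Hallvard 4/45; Ingeborg 4/45; Magnus 1/3; Tove 2/9; Trygve 4/45; Ylva 4/45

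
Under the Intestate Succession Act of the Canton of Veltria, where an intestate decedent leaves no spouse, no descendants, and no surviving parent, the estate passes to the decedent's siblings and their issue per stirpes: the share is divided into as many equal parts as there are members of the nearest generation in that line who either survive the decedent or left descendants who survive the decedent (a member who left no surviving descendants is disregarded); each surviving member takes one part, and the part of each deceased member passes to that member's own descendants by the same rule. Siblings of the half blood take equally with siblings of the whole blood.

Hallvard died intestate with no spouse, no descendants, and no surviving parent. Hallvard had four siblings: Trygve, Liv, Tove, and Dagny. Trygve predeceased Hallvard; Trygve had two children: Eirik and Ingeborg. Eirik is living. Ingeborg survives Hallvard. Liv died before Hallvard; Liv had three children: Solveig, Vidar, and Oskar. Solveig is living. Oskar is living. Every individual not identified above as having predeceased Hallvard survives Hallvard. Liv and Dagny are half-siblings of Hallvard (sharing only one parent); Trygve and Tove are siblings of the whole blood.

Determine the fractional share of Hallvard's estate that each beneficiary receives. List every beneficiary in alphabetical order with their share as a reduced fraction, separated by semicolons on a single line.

No spouse, descendants, or parent survives, so the estate passes to Hallvard's siblings per stirpes.
Half-blood and whole-blood siblings take equally under the stated rule.
The estate is divided into 4 equal shares of 1/4 among Trygve, Liv, Tove, Dagny.
Trygve predeceased; the 1/4 allotted to Trygve's branch passes to Trygve's issue by representation.
The 1/4 is divided into 2 equal shares of 1/8 among Eirik, Ingeborg.
Eirik is living and takes 1/8.
Ingeborg is living and takes 1/8.
Liv predeceased; the 1/4 allotted to Liv's branch passes to Liv's issue by representation.
The 1/4 is divided into 3 equal shares of 1/12 among Solveig, Vidar, Oskar.
Solveig is living and takes 1/12.
Vidar is living and takes 1/12.
Oskar is living and takes 1/12.
Tove is living and takes 1/4.
Dagny is living and takes 1/4.

Dagny 1/4; Eirik 1/8; Ingeborg 1/8; Oskar 1/12; Solveig 1/12; Tove 1/4; Vidar 1/12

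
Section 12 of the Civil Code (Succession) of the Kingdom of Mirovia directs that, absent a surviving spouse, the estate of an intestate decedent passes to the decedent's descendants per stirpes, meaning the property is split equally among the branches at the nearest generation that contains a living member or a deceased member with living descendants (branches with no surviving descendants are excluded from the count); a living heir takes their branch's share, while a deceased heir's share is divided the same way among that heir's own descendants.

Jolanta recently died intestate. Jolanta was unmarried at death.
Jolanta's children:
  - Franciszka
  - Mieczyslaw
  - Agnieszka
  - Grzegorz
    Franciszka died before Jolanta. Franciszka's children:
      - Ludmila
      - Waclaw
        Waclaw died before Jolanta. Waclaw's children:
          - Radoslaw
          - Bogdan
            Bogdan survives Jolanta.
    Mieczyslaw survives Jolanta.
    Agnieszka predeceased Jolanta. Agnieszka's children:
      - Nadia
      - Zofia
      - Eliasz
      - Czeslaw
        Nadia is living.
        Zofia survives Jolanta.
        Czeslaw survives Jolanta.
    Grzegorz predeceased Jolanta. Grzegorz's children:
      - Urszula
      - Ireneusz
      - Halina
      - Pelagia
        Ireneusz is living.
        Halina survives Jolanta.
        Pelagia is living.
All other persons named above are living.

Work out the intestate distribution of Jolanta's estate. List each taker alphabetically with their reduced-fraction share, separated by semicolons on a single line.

Bogdan 1/16; Czeslaw 1/16; Eliasz 1/16; Halina 1/16; Ireneusz 1/16; Ludmila 1/8; Mieczyslaw 1/4; Nadia 1/16; Pelagia 1/16; Radoslaw 1/16; Urszula 1/16; Zofia 1/16

There is no surviving spouse, so the entire estate passes to Jolanta's descendants per stirpes.
The estate is divided into 4 equal shares of 1/4 among Franciszka, Mieczyslaw, Agnieszka, Grzegorz.
Franciszka predeceased; the 1/4 allotted to Franciszka's branch passes to Franciszka's issue by representation.
The 1/4 is divided into 2 equal shares of 1/8 among Ludmila, Waclaw.
Ludmila is living and takes 1/8.
Waclaw predeceased; the 1/8 allotted to Waclaw's branch passes to Waclaw's issue by representation.
The 1/8 is divided into 2 equal shares of 1/16 among Radoslaw, Bogdan.
Radoslaw is living and takes 1/16.
Bogdan is living and takes 1/16.
Mieczyslaw is living and takes 1/4.
Agnieszka predeceased; the 1/4 allotted to Agnieszka's branch passes to Agnieszka's issue by representation.
The 1/4 is divided into 4 equal shares of 1/16 among Nadia, Zofia, Eliasz, Czeslaw.
Nadia is living and takes 1/16.
Zofia is living and takes 1/16.
Eliasz is living and takes 1/16.
Czeslaw is living and takes 1/16.
Grzegorz predeceased; the 1/4 allotted to Grzegorz's branch passes to Grzegorz's issue by representation.
The 1/4 is divided into 4 equal shares of 1/16 among Urszula, Ireneusz, Halina, Pelagia.
Urszula is living and takes 1/16.
Ireneusz is living and takes 1/16.
Halina is living and takes 1/16.
Pelagia is living and takes 1/16.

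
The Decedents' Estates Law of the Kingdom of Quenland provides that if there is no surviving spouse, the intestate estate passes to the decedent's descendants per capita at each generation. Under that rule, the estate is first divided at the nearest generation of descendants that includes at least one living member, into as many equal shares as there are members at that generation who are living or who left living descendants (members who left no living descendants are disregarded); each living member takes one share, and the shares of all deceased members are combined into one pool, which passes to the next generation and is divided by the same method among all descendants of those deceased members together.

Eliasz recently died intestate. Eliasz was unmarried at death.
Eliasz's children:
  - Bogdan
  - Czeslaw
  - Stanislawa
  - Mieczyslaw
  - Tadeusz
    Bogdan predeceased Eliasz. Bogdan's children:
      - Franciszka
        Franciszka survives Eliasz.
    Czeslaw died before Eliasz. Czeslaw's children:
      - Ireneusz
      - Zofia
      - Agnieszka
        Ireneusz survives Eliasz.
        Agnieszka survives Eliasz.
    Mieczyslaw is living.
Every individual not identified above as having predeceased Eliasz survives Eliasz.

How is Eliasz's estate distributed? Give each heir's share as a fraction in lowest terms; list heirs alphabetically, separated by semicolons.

Agnieszka 1/10; Franciszka 1/10; Ireneusz 1/10; Mieczyslaw 1/5; Stanislawa 1/5; Tadeusz 1/5; Zofia 1/10

There is no surviving spouse, so the entire estate passes to Eliasz's descendants per capita at each generation.
At generation 1 (Bogdan, Czeslaw, Stanislawa, Mieczyslaw, Tadeusz) there are 5 shares of (1)/5 = 1/5 each.
Living: Stanislawa, Mieczyslaw, and Tadeusz — each takes 1/5.
Deceased: Bogdan and Czeslaw. Their combined 2/5 is pooled and carried to generation 2.
At generation 2 (Franciszka, Ireneusz, Zofia, Agnieszka) there are 4 shares of (2/5)/4 = 1/10 each.
Living: Franciszka, Ireneusz, Zofia, and Agnieszka — each takes 1/10.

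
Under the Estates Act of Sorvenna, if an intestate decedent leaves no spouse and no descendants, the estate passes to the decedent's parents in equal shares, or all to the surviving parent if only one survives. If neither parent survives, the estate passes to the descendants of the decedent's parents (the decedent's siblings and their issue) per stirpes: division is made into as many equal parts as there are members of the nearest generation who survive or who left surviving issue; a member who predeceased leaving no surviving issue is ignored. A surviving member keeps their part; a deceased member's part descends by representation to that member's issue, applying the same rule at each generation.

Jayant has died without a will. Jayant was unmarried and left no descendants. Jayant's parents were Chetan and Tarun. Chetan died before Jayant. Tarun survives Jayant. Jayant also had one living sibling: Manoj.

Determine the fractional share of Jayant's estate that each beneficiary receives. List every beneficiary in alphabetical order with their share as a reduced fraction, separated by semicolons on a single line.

Tarun 1

Only one parent, Tarun, survives, so Tarun takes the entire estate. The siblings take nothing because a surviving parent has priority.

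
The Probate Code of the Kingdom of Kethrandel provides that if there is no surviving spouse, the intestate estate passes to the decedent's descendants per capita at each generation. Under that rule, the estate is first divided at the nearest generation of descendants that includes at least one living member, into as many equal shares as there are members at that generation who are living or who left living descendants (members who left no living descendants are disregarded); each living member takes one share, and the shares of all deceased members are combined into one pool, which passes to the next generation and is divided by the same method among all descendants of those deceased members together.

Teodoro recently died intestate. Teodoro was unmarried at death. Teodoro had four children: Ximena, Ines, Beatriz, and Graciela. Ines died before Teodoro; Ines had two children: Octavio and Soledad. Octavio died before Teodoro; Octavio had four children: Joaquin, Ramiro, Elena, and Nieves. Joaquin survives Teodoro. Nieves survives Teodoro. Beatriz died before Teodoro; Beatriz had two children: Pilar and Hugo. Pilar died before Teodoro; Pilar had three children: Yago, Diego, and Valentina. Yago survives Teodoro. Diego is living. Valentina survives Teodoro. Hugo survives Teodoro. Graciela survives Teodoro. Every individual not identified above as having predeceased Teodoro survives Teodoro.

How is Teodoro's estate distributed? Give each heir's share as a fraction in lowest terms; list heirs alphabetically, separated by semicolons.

There is no surviving spouse, so the entire estate passes to Teodoro's descendants per capita at each generation.
At generation 1 (Ximena, Ines, Beatriz, Graciela) there are 4 shares of (1)/4 = 1/4 each.
Living: Ximena and Graciela — each takes 1/4.
Deceased: Ines and Beatriz. Their combined 1/2 is pooled and carried to generation 2.
At generation 2 (Octavio, Soledad, Pilar, Hugo) there are 4 shares of (1/2)/4 = 1/8 each.
Living: Soledad and Hugo — each takes 1/8.
Deceased: Octavio and Pilar. Their combined 1/4 is pooled and carried to generation 3.
At generation 3 (Joaquin, Ramiro, Elena, Nieves, Yago, Diego, Valentina) there are 7 shares of (1/4)/7 = 1/28 each.
Living: Joaquin, Ramiro, Elena, Nieves, Yago, Diego, and Valentina — each takes 1/28.

Diego 1/28; Elena 1/28; Graciela 1/4; Hugo 1/8; Joaquin 1/28; Nieves 1/28; Ramiro 1/28; Soledad 1/8; Valentina 1/28; Ximena 1/4; Yago 1/28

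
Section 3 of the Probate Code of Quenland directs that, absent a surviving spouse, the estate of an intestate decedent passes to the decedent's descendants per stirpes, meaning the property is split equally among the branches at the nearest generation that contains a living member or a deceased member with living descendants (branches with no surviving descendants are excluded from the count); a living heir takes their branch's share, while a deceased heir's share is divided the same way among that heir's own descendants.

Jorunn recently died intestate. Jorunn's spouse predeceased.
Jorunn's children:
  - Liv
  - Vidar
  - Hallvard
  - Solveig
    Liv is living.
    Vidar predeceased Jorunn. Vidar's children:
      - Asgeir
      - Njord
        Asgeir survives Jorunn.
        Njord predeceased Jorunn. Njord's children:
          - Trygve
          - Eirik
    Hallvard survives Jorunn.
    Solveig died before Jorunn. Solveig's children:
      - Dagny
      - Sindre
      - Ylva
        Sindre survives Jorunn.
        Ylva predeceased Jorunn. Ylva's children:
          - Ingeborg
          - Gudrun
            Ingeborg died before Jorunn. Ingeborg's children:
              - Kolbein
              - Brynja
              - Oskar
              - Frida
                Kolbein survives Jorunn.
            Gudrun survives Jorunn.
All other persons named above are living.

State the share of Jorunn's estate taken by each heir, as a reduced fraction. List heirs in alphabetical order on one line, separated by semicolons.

There is no surviving spouse, so the entire estate passes to Jorunn's descendants per stirpes.
The estate is divided into 4 equal shares of 1/4 among Liv, Vidar, Hallvard, Solveig.
Liv is living and takes 1/4.
Vidar predeceased; the 1/4 allotted to Vidar's branch passes to Vidar's issue by representation.
The 1/4 is divided into 2 equal shares of 1/8 among Asgeir, Njord.
Asgeir is living and takes 1/8.
Njord predeceased; the 1/8 allotted to Njord's branch passes to Njord's issue by representation.
The 1/8 is divided into 2 equal shares of 1/16 among Trygve, Eirik.
Trygve is living and takes 1/16.
Eirik is living and takes 1/16.
Hallvard is living and takes 1/4.
Solveig predeceased; the 1/4 allotted to Solveig's branch passes to Solveig's issue by representation.
The 1/4 is divided into 3 equal shares of 1/12 among Dagny, Sindre, Ylva.
Dagny is living and takes 1/12.
Sindre is living and takes 1/12.
Ylva predeceased; the 1/12 allotted to Ylva's branch passes to Ylva's issue by representation.
The 1/12 is divided into 2 equal shares of 1/24 among Ingeborg, Gudrun.
Ingeborg predeceased; the 1/24 allotted to Ingeborg's branch passes to Ingeborg's issue by representation.
The 1/24 is divided into 4 equal shares of 1/96 among Kolbein, Brynja, Oskar, Frida.
Kolbein is living and takes 1/96.
Brynja is living and takes 1/96.
Oskar is living and takes 1/96.
Frida is living and takes 1/96.
Gudrun is living and takes 1/24.

Asgeir 1/8; Brynja 1/96; Dagny 1/12; Eirik 1/16; Frida 1/96; Gudrun 1/24; Hallvard 1/4; Kolbein 1/96; Liv 1/4; Oskar 1/96; Sindre 1/12; Trygve 1/16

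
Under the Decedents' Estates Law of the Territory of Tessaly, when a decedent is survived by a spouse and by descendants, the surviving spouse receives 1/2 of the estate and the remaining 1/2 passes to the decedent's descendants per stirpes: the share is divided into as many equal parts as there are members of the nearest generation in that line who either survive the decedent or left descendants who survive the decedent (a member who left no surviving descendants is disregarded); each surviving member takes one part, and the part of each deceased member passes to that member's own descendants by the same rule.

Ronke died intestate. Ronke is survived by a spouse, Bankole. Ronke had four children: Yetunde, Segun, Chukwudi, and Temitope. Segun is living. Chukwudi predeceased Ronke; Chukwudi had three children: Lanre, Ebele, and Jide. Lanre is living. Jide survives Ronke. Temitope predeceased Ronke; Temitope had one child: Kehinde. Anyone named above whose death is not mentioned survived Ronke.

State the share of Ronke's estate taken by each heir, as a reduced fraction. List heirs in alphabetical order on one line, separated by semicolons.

Bankole, as surviving spouse, takes 1/2.
The remaining 1/2 passes to Ronke's descendants per stirpes.
The 1/2 is divided into 4 equal shares of 1/8 among Yetunde, Segun, Chukwudi, Temitope.
Yetunde is living and takes 1/8.
Segun is living and takes 1/8.
Chukwudi predeceased; the 1/8 allotted to Chukwudi's branch passes to Chukwudi's issue by representation.
The 1/8 is divided into 3 equal shares of 1/24 among Lanre, Ebele, Jide.
Lanre is living and takes 1/24.
Ebele is living and takes 1/24.
Jide is living and takes 1/24.
Temitope predeceased; the 1/8 allotted to Temitope's branch passes to Temitope's issue by representation.
Kehinde is the sole taker at this level and receives the full 1/8.

Bankole 1/2; Ebele 1/24; Jide 1/24; Kehinde 1/8; Lanre 1/24; Segun 1/8; Yetunde 1/8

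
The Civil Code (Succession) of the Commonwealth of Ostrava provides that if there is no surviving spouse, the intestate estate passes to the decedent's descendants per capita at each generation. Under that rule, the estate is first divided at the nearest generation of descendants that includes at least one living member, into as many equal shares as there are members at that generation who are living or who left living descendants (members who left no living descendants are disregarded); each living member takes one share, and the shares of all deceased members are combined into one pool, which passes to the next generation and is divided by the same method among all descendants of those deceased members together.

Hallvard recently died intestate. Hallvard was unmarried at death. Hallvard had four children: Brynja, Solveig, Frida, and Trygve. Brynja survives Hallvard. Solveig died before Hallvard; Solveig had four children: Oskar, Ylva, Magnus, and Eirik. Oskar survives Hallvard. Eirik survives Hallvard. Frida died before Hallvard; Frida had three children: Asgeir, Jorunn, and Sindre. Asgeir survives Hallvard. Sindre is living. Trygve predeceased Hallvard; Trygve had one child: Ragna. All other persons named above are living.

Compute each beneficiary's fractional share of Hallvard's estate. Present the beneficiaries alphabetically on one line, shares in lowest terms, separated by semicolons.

There is no surviving spouse, so the entire estate passes to Hallvard's descendants per capita at each generation.
At generation 1 (Brynja, Solveig, Frida, Trygve) there are 4 shares of (1)/4 = 1/4 each.
Living: Brynja — each takes 1/4.
Deceased: Solveig, Frida, and Trygve. Their combined 3/4 is pooled and carried to generation 2.
At generation 2 (Oskar, Ylva, Magnus, Eirik, Asgeir, Jorunn, Sindre, Ragna) there are 8 shares of (3/4)/8 = 3/32 each.
Living: Oskar, Ylva, Magnus, Eirik, Asgeir, Jorunn, Sindre, and Ragna — each takes 3/32.

Asgeir 3/32; Brynja 1/4; Eirik 3/32; Jorunn 3/32; Magnus 3/32; Oskar 3/32; Ragna 3/32; Sindre 3/32; Ylva 3/32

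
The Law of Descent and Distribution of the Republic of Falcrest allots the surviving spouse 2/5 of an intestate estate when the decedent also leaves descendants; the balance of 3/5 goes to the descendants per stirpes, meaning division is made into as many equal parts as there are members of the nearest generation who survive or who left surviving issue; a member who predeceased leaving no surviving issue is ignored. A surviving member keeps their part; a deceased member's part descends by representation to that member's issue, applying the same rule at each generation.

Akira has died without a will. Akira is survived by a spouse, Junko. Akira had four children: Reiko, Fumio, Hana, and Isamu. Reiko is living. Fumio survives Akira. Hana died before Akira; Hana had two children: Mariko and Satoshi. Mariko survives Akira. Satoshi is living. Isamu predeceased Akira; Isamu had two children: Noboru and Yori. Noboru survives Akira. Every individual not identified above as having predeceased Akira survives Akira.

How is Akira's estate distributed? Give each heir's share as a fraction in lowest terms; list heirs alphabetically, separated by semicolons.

Fumio 3/20; Junko 2/5; Mariko 3/40; Noboru 3/40; Reiko 3/20; Satoshi 3/40; Yori 3/40

Junko, as surviving spouse, takes 2/5.
The remaining 3/5 passes to Akira's descendants per stirpes.
The 3/5 is divided into 4 equal shares of 3/20 among Reiko, Fumio, Hana, Isamu.
Reiko is living and takes 3/20.
Fumio is living and takes 3/20.
Hana predeceased; the 3/20 allotted to Hana's branch passes to Hana's issue by representation.
The 3/20 is divided into 2 equal shares of 3/40 among Mariko, Satoshi.
Mariko is living and takes 3/40.
Satoshi is living and takes 3/40.
Isamu predeceased; the 3/20 allotted to Isamu's branch passes to Isamu's issue by representation.
The 3/20 is divided into 2 equal shares of 3/40 among Noboru, Yori.
Noboru is living and takes 3/40.
Yori is living and takes 3/40.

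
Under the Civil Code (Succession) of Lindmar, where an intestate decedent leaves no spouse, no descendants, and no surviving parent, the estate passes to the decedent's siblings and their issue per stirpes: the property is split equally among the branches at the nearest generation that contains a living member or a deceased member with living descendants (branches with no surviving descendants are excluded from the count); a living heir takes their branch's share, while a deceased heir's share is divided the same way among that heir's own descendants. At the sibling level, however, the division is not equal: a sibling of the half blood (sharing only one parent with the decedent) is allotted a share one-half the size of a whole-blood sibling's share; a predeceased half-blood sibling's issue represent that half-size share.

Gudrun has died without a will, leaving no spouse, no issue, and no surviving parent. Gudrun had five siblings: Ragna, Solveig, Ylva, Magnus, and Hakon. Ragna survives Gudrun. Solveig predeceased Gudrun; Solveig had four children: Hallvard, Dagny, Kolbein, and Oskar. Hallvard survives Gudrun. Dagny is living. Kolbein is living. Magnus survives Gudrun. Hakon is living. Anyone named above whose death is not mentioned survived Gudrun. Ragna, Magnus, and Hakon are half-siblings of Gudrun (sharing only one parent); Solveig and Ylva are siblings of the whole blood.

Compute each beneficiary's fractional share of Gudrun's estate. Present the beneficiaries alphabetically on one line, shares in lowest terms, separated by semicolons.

Dagny 1/14; Hakon 1/7; Hallvard 1/14; Kolbein 1/14; Magnus 1/7; Oskar 1/14; Ragna 1/7; Ylva 2/7

No spouse, descendants, or parent survives, so the estate passes to Gudrun's siblings per stirpes.
Half-blood siblings count for one-half the weight of whole-blood siblings at the initial division.
Dividing 1 in proportion to weights (total weight 7/2): Ragna (weight 1/2) → 1/7; Solveig (weight 1) → 2/7; Ylva (weight 1) → 2/7; Magnus (weight 1/2) → 1/7; Hakon (weight 1/2) → 1/7.
Ragna is living and takes 1/7.
Solveig predeceased; the 2/7 allotted to Solveig's branch passes to Solveig's issue by representation.
The 2/7 is divided into 4 equal shares of 1/14 among Hallvard, Dagny, Kolbein, Oskar.
Hallvard is living and takes 1/14.
Dagny is living and takes 1/14.
Kolbein is living and takes 1/14.
Oskar is living and takes 1/14.
Ylva is living and takes 2/7.
Magnus is living and takes 1/7.
Hakon is living and takes 1/7.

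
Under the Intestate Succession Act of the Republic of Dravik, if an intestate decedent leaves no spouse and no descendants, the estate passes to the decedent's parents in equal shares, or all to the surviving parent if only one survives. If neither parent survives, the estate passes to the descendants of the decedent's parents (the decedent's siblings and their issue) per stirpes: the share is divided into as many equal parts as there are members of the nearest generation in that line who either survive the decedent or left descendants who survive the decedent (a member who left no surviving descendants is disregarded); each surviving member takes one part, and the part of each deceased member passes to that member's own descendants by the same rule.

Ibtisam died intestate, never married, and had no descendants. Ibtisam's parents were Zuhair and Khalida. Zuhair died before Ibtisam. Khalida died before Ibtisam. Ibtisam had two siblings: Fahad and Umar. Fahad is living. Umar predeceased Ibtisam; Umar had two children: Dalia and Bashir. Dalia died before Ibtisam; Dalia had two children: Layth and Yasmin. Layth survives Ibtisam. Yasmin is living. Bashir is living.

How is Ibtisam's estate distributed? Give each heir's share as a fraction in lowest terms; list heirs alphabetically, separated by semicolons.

Bashir 1/4; Fahad 1/2; Layth 1/8; Yasmin 1/8

Neither parent survives and there are no descendants, so the estate passes to Ibtisam's siblings and their issue per stirpes.
The estate is divided into 2 equal shares of 1/2 among Fahad, Umar.
Fahad is living and takes 1/2.
Umar predeceased; the 1/2 allotted to Umar's branch passes to Umar's issue by representation.
The 1/2 is divided into 2 equal shares of 1/4 among Dalia, Bashir.
Dalia predeceased; the 1/4 allotted to Dalia's branch passes to Dalia's issue by representation.
The 1/4 is divided into 2 equal shares of 1/8 among Layth, Yasmin.
Layth is living and takes 1/8.
Yasmin is living and takes 1/8.
Bashir is living and takes 1/4.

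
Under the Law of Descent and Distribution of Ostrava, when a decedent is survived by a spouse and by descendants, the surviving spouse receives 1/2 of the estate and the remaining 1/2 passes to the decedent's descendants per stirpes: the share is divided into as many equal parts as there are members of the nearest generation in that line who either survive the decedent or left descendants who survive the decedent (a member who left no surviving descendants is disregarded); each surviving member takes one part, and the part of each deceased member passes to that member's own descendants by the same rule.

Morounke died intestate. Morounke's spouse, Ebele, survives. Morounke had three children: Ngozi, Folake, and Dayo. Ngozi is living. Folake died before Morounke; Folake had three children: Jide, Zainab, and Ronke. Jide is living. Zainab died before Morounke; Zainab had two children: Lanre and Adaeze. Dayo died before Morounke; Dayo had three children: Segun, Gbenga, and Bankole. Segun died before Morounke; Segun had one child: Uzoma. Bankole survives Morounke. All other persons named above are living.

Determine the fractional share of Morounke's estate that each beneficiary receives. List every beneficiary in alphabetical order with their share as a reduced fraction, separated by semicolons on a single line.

Adaeze 1/36; Bankole 1/18; Ebele 1/2; Gbenga 1/18; Jide 1/18; Lanre 1/36; Ngozi 1/6; Ronke 1/18; Uzoma 1/18

Ebele, as surviving spouse, takes 1/2.
The remaining 1/2 passes to Morounke's descendants per stirpes.
The 1/2 is divided into 3 equal shares of 1/6 among Ngozi, Folake, Dayo.
Ngozi is living and takes 1/6.
Folake predeceased; the 1/6 allotted to Folake's branch passes to Folake's issue by representation.
The 1/6 is divided into 3 equal shares of 1/18 among Jide, Zainab, Ronke.
Jide is living and takes 1/18.
Zainab predeceased; the 1/18 allotted to Zainab's branch passes to Zainab's issue by representation.
The 1/18 is divided into 2 equal shares of 1/36 among Lanre, Adaeze.
Lanre is living and takes 1/36.
Adaeze is living and takes 1/36.
Ronke is living and takes 1/18.
Dayo predeceased; the 1/6 allotted to Dayo's branch passes to Dayo's issue by representation.
The 1/6 is divided into 3 equal shares of 1/18 among Segun, Gbenga, Bankole.
Segun predeceased; the 1/18 allotted to Segun's branch passes to Segun's issue by representation.
Uzoma is the sole taker at this level and receives the full 1/18.
Gbenga is living and takes 1/18.
Bankole is living and takes 1/18.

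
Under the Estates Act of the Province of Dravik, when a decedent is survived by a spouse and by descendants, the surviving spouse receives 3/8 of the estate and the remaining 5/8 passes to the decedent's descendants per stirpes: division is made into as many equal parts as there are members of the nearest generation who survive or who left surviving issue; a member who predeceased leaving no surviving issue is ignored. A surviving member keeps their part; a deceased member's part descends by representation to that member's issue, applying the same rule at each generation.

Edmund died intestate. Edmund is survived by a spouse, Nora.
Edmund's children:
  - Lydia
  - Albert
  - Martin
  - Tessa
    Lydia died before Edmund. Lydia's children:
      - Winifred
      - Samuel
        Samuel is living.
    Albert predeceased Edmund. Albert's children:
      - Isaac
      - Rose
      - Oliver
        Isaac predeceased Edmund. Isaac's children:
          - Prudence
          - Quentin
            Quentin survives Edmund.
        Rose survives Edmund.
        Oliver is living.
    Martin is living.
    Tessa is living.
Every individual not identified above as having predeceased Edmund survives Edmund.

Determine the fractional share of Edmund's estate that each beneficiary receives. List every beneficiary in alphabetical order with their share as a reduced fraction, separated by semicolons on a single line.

Martin 5/32; Nora 3/8; Oliver 5/96; Prudence 5/192; Quentin 5/192; Rose 5/96; Samuel 5/64; Tessa 5/32; Winifred 5/64

Nora, as surviving spouse, takes 3/8.
The remaining 5/8 passes to Edmund's descendants per stirpes.
The 5/8 is divided into 4 equal shares of 5/32 among Lydia, Albert, Martin, Tessa.
Lydia predeceased; the 5/32 allotted to Lydia's branch passes to Lydia's issue by representation.
The 5/32 is divided into 2 equal shares of 5/64 among Winifred, Samuel.
Winifred is living and takes 5/64.
Samuel is living and takes 5/64.
Albert predeceased; the 5/32 allotted to Albert's branch passes to Albert's issue by representation.
The 5/32 is divided into 3 equal shares of 5/96 among Isaac, Rose, Oliver.
Isaac predeceased; the 5/96 allotted to Isaac's branch passes to Isaac's issue by representation.
The 5/96 is divided into 2 equal shares of 5/192 among Prudence, Quentin.
Prudence is living and takes 5/192.
Quentin is living and takes 5/192.
Rose is living and takes 5/96.
Oliver is living and takes 5/96.
Martin is living and takes 5/32.
Tessa is living and takes 5/32.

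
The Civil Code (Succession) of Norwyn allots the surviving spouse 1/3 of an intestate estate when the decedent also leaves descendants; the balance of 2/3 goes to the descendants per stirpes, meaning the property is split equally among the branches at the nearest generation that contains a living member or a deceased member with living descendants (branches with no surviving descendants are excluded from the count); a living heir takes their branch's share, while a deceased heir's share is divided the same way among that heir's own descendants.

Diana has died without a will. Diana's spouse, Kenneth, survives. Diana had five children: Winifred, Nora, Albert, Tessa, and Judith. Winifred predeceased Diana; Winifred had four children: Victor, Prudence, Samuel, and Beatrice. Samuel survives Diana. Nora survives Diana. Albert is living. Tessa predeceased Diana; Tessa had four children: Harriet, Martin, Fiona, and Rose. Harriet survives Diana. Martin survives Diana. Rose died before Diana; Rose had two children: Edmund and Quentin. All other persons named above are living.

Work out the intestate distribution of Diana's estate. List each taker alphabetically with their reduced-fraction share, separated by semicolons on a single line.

Albert 2/15; Beatrice 1/30; Edmund 1/60; Fiona 1/30; Harriet 1/30; Judith 2/15; Kenneth 1/3; Martin 1/30; Nora 2/15; Prudence 1/30; Quentin 1/60; Samuel 1/30; Victor 1/30

Kenneth, as surviving spouse, takes 1/3.
The remaining 2/3 passes to Diana's descendants per stirpes.
The 2/3 is divided into 5 equal shares of 2/15 among Winifred, Nora, Albert, Tessa, Judith.
Winifred predeceased; the 2/15 allotted to Winifred's branch passes to Winifred's issue by representation.
The 2/15 is divided into 4 equal shares of 1/30 among Victor, Prudence, Samuel, Beatrice.
Victor is living and takes 1/30.
Prudence is living and takes 1/30.
Samuel is living and takes 1/30.
Beatrice is living and takes 1/30.
Nora is living and takes 2/15.
Albert is living and takes 2/15.
Tessa predeceased; the 2/15 allotted to Tessa's branch passes to Tessa's issue by representation.
The 2/15 is divided into 4 equal shares of 1/30 among Harriet, Martin, Fiona, Rose.
Harriet is living and takes 1/30.
Martin is living and takes 1/30.
Fiona is living and takes 1/30.
Rose predeceased; the 1/30 allotted to Rose's branch passes to Rose's issue by representation.
The 1/30 is divided into 2 equal shares of 1/60 among Edmund, Quentin.
Edmund is living and takes 1/60.
Quentin is living and takes 1/60.
Judith is living and takes 2/15.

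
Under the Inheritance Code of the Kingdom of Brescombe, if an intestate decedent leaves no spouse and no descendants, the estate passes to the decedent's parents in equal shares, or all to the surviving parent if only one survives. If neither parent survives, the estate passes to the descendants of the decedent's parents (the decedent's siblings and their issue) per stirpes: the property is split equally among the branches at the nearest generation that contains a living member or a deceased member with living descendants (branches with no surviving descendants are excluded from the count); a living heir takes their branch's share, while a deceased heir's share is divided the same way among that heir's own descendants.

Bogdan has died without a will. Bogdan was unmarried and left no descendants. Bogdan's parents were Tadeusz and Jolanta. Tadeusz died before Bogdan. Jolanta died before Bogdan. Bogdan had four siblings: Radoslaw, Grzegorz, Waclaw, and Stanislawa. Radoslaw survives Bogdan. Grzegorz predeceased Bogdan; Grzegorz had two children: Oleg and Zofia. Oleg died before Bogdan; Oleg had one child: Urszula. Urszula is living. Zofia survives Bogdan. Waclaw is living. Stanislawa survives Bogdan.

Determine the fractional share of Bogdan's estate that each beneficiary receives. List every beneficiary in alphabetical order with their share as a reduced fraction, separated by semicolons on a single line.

Radoslaw 1/4; Stanislawa 1/4; Urszula 1/8; Waclaw 1/4; Zofia 1/8

Neither parent survives and there are no descendants, so the estate passes to Bogdan's siblings and their issue per stirpes.
The estate is divided into 4 equal shares of 1/4 among Radoslaw, Grzegorz, Waclaw, Stanislawa.
Radoslaw is living and takes 1/4.
Grzegorz predeceased; the 1/4 allotted to Grzegorz's branch passes to Grzegorz's issue by representation.
The 1/4 is divided into 2 equal shares of 1/8 among Oleg, Zofia.
Oleg predeceased; the 1/8 allotted to Oleg's branch passes to Oleg's issue by representation.
Urszula is the sole taker at this level and receives the full 1/8.
Zofia is living and takes 1/8.
Waclaw is living and takes 1/4.
Stanislawa is living and takes 1/4.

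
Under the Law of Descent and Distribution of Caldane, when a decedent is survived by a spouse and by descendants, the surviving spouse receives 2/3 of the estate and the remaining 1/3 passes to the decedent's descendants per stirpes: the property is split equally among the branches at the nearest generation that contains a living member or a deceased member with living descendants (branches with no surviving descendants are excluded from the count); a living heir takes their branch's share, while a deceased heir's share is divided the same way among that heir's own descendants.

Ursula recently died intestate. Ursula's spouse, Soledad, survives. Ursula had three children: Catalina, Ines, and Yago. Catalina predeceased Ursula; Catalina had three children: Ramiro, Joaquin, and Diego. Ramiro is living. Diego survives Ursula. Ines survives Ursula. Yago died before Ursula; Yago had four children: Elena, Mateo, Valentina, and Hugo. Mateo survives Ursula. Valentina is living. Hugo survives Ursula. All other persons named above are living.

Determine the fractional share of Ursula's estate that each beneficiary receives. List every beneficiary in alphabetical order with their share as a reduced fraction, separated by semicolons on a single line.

Soledad, as surviving spouse, takes 2/3.
The remaining 1/3 passes to Ursula's descendants per stirpes.
The 1/3 is divided into 3 equal shares of 1/9 among Catalina, Ines, Yago.
Catalina predeceased; the 1/9 allotted to Catalina's branch passes to Catalina's issue by representation.
The 1/9 is divided into 3 equal shares of 1/27 among Ramiro, Joaquin, Diego.
Ramiro is living and takes 1/27.
Joaquin is living and takes 1/27.
Diego is living and takes 1/27.
Ines is living and takes 1/9.
Yago predeceased; the 1/9 allotted to Yago's branch passes to Yago's issue by representation.
The 1/9 is divided into 4 equal shares of 1/36 among Elena, Mateo, Valentina, Hugo.
Elena is living and takes 1/36.
Mateo is living and takes 1/36.
Valentina is living and takes 1/36.
Hugo is living and takes 1/36.

Diego 1/27; Elena 1/36; Hugo 1/36; Ines 1/9; Joaquin 1/27; Mateo 1/36; Ramiro 1/27; Soledad 2/3; Valentina 1/36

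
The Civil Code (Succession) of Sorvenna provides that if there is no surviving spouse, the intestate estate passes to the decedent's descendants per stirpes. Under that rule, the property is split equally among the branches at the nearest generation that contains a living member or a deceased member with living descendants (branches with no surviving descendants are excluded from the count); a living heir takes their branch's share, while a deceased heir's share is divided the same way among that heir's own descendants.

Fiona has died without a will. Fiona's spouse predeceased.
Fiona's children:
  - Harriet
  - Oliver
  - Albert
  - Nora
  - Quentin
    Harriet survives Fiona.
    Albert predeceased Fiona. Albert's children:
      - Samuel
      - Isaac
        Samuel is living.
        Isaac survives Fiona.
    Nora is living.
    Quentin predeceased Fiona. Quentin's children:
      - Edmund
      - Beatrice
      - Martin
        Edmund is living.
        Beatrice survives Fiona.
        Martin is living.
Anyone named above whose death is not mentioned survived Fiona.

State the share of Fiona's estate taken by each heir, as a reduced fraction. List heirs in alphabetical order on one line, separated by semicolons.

There is no surviving spouse, so the entire estate passes to Fiona's descendants per stirpes.
The estate is divided into 5 equal shares of 1/5 among Harriet, Oliver, Albert, Nora, Quentin.
Harriet is living and takes 1/5.
Oliver is living and takes 1/5.
Albert predeceased; the 1/5 allotted to Albert's branch passes to Albert's issue by representation.
The 1/5 is divided into 2 equal shares of 1/10 among Samuel, Isaac.
Samuel is living and takes 1/10.
Isaac is living and takes 1/10.
Nora is living and takes 1/5.
Quentin predeceased; the 1/5 allotted to Quentin's branch passes to Quentin's issue by representation.
The 1/5 is divided into 3 equal shares of 1/15 among Edmund, Beatrice, Martin.
Edmund is living and takes 1/15.
Beatrice is living and takes 1/15.
Martin is living and takes 1/15.

Beatrice 1/15; Edmund 1/15; Harriet 1/5; Isaac 1/10; Martin 1/15; Nora 1/5; Oliver 1/5; Samuel 1/10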